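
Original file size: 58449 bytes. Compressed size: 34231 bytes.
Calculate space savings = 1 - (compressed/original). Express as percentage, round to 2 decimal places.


ratio = compressed/original = 34231/58449 = 0.585656
savings = 1 - ratio = 1 - 0.585656 = 0.414344
as a percentage: 0.414344 * 100 = 41.43%

Space savings = 1 - 34231/58449 = 41.43%


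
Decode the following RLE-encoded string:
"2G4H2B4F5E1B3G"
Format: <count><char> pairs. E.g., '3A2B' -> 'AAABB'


Expanding each <count><char> pair:
  2G -> 'GG'
  4H -> 'HHHH'
  2B -> 'BB'
  4F -> 'FFFF'
  5E -> 'EEEEE'
  1B -> 'B'
  3G -> 'GGG'

Decoded = GGHHHHBBFFFFEEEEEBGGG


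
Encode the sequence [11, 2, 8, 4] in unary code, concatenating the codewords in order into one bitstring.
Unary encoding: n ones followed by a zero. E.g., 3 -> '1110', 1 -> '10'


Encode each number as n ones followed by a terminating 0:
  11 -> 111111111110 (12 bits)
  2 -> 110 (3 bits)
  8 -> 111111110 (9 bits)
  4 -> 11110 (5 bits)
Total length = 12 + 3 + 9 + 5 = 29 bits.

Unary([11, 2, 8, 4]) = 11111111111011011111111011110 (29 bits)


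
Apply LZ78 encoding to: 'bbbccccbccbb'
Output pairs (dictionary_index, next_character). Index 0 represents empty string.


LZ78 encoding steps:
Dictionary: {0: ''}
Step 1: w='' (idx 0), next='b' -> output (0, 'b'), add 'b' as idx 1
Step 2: w='b' (idx 1), next='b' -> output (1, 'b'), add 'bb' as idx 2
Step 3: w='' (idx 0), next='c' -> output (0, 'c'), add 'c' as idx 3
Step 4: w='c' (idx 3), next='c' -> output (3, 'c'), add 'cc' as idx 4
Step 5: w='c' (idx 3), next='b' -> output (3, 'b'), add 'cb' as idx 5
Step 6: w='cc' (idx 4), next='b' -> output (4, 'b'), add 'ccb' as idx 6
Step 7: w='b' (idx 1), end of input -> output (1, '')


Encoded: [(0, 'b'), (1, 'b'), (0, 'c'), (3, 'c'), (3, 'b'), (4, 'b'), (1, '')]


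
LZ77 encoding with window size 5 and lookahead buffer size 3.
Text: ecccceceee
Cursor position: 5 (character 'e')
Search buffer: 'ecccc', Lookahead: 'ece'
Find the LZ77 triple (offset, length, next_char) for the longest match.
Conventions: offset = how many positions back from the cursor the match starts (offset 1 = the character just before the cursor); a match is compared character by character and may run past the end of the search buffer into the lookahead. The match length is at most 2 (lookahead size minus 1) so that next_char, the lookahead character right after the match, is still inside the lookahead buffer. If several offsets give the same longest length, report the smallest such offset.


Try each offset into the search buffer:
  offset=1 (pos 4, char 'c'): match length 0
  offset=2 (pos 3, char 'c'): match length 0
  offset=3 (pos 2, char 'c'): match length 0
  offset=4 (pos 1, char 'c'): match length 0
  offset=5 (pos 0, char 'e'): match length 2
Longest match has length 2 at offset 5.
next_char = character at position 5 + 2 = 7 -> 'e'

Best match: offset=5, length=2 (matching 'ec' starting at position 0)
LZ77 triple: (5, 2, 'e')


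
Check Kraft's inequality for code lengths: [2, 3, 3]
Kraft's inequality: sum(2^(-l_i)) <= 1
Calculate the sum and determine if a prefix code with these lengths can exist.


Sum = 2^(-2) + 2^(-3) + 2^(-3)
    = 0.25 + 0.125 + 0.125
    = 4/8 = 0.5
Since 0.5 <= 1, Kraft's inequality IS satisfied.
A prefix code with these lengths CAN exist.

Kraft sum = 0.5. Satisfied.


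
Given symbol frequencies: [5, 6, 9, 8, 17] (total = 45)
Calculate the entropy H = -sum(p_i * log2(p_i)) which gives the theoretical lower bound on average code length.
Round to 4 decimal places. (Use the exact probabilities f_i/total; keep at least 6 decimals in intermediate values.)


Per-symbol terms -p_i * log2(p_i) with p_i = f_i/45:
  p = 5/45 = 0.111111: log2(p) = -3.169925, -p*log2(p) = 0.352214
  p = 6/45 = 0.133333: log2(p) = -2.906891, -p*log2(p) = 0.387585
  p = 9/45 = 0.200000: log2(p) = -2.321928, -p*log2(p) = 0.464386
  p = 8/45 = 0.177778: log2(p) = -2.491853, -p*log2(p) = 0.442996
  p = 17/45 = 0.377778: log2(p) = -1.404390, -p*log2(p) = 0.530547
H = 0.352214 + 0.387585 + 0.464386 + 0.442996 + 0.530547 = 2.177728

H = 2.1777 bits/symbol


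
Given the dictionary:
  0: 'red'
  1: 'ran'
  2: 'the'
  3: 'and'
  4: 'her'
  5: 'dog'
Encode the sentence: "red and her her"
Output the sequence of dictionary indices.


Look up each word in the dictionary:
  'red' -> 0
  'and' -> 3
  'her' -> 4
  'her' -> 4

Encoded: [0, 3, 4, 4]


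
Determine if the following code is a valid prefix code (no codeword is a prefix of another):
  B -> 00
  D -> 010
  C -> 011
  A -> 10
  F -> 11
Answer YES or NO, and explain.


Checking each pair (does one codeword prefix another?):
  B='00' vs D='010': no prefix
  B='00' vs C='011': no prefix
  B='00' vs A='10': no prefix
  B='00' vs F='11': no prefix
  D='010' vs B='00': no prefix
  D='010' vs C='011': no prefix
  D='010' vs A='10': no prefix
  D='010' vs F='11': no prefix
  C='011' vs B='00': no prefix
  C='011' vs D='010': no prefix
  C='011' vs A='10': no prefix
  C='011' vs F='11': no prefix
  A='10' vs B='00': no prefix
  A='10' vs D='010': no prefix
  A='10' vs C='011': no prefix
  A='10' vs F='11': no prefix
  F='11' vs B='00': no prefix
  F='11' vs D='010': no prefix
  F='11' vs C='011': no prefix
  F='11' vs A='10': no prefix
No violation found over all pairs.

YES -- this is a valid prefix code. No codeword is a prefix of any other codeword.


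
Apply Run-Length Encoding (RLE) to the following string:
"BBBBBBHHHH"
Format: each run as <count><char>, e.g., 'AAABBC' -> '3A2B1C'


Scanning runs left to right:
  i=0: run of 'B' x 6 -> '6B'
  i=6: run of 'H' x 4 -> '4H'

RLE = 6B4H


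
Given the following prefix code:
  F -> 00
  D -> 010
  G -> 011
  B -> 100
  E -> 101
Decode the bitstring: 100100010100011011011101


Decoding step by step:
Bits 100 -> B
Bits 100 -> B
Bits 010 -> D
Bits 100 -> B
Bits 011 -> G
Bits 011 -> G
Bits 011 -> G
Bits 101 -> E


Decoded message: BBDBGGGE


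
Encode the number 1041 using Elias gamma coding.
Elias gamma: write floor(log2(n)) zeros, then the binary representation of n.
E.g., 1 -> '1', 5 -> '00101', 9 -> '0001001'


num_bits = floor(log2(1041)) + 1 = 11
leading_zeros = num_bits - 1 = 10
binary(1041) = 10000010001

Elias gamma(1041) = '0000000000' + '10000010001' = 000000000010000010001 (21 bits)


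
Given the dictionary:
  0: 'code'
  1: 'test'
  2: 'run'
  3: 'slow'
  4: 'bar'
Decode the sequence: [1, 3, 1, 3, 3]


Look up each index in the dictionary:
  1 -> 'test'
  3 -> 'slow'
  1 -> 'test'
  3 -> 'slow'
  3 -> 'slow'

Decoded: "test slow test slow slow"


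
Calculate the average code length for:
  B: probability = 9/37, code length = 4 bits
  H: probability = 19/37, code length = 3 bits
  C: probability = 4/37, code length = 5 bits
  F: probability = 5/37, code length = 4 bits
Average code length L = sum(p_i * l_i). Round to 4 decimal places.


Weighted contributions p_i * l_i:
  B: (9/37) * 4 = 36/37
  H: (19/37) * 3 = 57/37
  C: (4/37) * 5 = 20/37
  F: (5/37) * 4 = 20/37
Sum = (36 + 57 + 20 + 20)/37 = 133/37

L = 133/37 = 3.5946 bits/symbol


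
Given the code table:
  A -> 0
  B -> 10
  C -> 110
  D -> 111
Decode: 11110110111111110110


Decoding:
111 -> D
10 -> B
110 -> C
111 -> D
111 -> D
110 -> C
110 -> C


Result: DBCDDCC


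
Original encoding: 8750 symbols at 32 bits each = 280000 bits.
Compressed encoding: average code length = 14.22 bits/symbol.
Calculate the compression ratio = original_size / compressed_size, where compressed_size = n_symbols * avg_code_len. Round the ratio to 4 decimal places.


original_size = n_symbols * orig_bits = 8750 * 32 = 280000 bits
compressed_size = n_symbols * avg_code_len = 8750 * 14.22 = 124425.0 bits
ratio = original_size / compressed_size = 280000 / 124425.0 = 2.2504

Compression ratio = 2.2504


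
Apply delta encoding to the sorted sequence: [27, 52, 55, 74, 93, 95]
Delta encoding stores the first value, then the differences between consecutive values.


First value: 27
Deltas:
  52 - 27 = 25
  55 - 52 = 3
  74 - 55 = 19
  93 - 74 = 19
  95 - 93 = 2


Delta encoded: [27, 25, 3, 19, 19, 2]


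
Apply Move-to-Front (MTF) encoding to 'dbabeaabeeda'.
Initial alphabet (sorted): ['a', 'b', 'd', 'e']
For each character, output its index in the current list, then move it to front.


MTF encoding:
'd': index 2 in ['a', 'b', 'd', 'e'] -> ['d', 'a', 'b', 'e']
'b': index 2 in ['d', 'a', 'b', 'e'] -> ['b', 'd', 'a', 'e']
'a': index 2 in ['b', 'd', 'a', 'e'] -> ['a', 'b', 'd', 'e']
'b': index 1 in ['a', 'b', 'd', 'e'] -> ['b', 'a', 'd', 'e']
'e': index 3 in ['b', 'a', 'd', 'e'] -> ['e', 'b', 'a', 'd']
'a': index 2 in ['e', 'b', 'a', 'd'] -> ['a', 'e', 'b', 'd']
'a': index 0 in ['a', 'e', 'b', 'd'] -> ['a', 'e', 'b', 'd']
'b': index 2 in ['a', 'e', 'b', 'd'] -> ['b', 'a', 'e', 'd']
'e': index 2 in ['b', 'a', 'e', 'd'] -> ['e', 'b', 'a', 'd']
'e': index 0 in ['e', 'b', 'a', 'd'] -> ['e', 'b', 'a', 'd']
'd': index 3 in ['e', 'b', 'a', 'd'] -> ['d', 'e', 'b', 'a']
'a': index 3 in ['d', 'e', 'b', 'a'] -> ['a', 'd', 'e', 'b']


Output: [2, 2, 2, 1, 3, 2, 0, 2, 2, 0, 3, 3]


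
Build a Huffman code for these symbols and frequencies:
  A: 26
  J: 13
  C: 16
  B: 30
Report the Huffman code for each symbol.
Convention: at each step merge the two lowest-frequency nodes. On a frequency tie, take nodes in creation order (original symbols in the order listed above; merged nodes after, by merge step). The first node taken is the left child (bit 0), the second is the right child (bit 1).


Huffman tree construction:
Step 1: Merge J(13) + C(16) = 29
Step 2: Merge A(26) + (J+C)(29) = 55
Step 3: Merge B(30) + (A+(J+C))(55) = 85
Read each symbol's code off the tree from the root (left child = 0, right child = 1).

Codes:
  A: 10 (length 2)
  J: 110 (length 3)
  C: 111 (length 3)
  B: 0 (length 1)
Average code length: 169/85 = 1.9882 bits/symbol


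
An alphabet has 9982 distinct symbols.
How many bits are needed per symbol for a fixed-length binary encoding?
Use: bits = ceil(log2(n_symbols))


log2(9982) = 13.2851
Bracket: 2^13 = 8192 < 9982 <= 2^14 = 16384
So ceil(log2(9982)) = 14

bits = ceil(log2(9982)) = ceil(13.2851) = 14 bits


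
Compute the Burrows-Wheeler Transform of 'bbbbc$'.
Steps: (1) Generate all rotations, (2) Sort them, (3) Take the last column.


Rotations (sorted):
  0: $bbbbc -> last char: c
  1: bbbbc$ -> last char: $
  2: bbbc$b -> last char: b
  3: bbc$bb -> last char: b
  4: bc$bbb -> last char: b
  5: c$bbbb -> last char: b


BWT = c$bbbb


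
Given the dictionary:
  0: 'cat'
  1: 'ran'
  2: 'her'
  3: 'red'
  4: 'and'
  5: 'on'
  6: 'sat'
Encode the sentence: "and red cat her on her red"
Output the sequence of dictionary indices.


Look up each word in the dictionary:
  'and' -> 4
  'red' -> 3
  'cat' -> 0
  'her' -> 2
  'on' -> 5
  'her' -> 2
  'red' -> 3

Encoded: [4, 3, 0, 2, 5, 2, 3]


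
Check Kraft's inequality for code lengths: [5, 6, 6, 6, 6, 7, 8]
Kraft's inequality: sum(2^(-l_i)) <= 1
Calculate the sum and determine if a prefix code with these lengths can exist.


Sum = 2^(-5) + 2^(-6) + 2^(-6) + 2^(-6) + 2^(-6) + 2^(-7) + 2^(-8)
    = 0.03125 + 0.015625 + 0.015625 + 0.015625 + 0.015625 + 0.0078125 + 0.00390625
    = 27/256 = 0.10546875
Since 0.10546875 <= 1, Kraft's inequality IS satisfied.
A prefix code with these lengths CAN exist.

Kraft sum = 0.10546875. Satisfied.


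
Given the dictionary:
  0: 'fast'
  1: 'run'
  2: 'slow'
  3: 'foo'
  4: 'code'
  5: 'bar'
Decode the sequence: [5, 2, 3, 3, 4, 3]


Look up each index in the dictionary:
  5 -> 'bar'
  2 -> 'slow'
  3 -> 'foo'
  3 -> 'foo'
  4 -> 'code'
  3 -> 'foo'

Decoded: "bar slow foo foo code foo"


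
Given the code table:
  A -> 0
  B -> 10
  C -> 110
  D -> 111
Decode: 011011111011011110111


Decoding:
0 -> A
110 -> C
111 -> D
110 -> C
110 -> C
111 -> D
10 -> B
111 -> D


Result: ACDCCDBD


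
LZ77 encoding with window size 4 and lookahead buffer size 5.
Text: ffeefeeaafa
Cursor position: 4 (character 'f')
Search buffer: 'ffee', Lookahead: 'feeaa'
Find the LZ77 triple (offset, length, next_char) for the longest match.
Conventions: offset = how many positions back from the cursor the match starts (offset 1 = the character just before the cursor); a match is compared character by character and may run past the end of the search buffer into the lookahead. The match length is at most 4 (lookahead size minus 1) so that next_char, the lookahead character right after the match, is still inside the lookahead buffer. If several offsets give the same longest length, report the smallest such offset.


Try each offset into the search buffer:
  offset=1 (pos 3, char 'e'): match length 0
  offset=2 (pos 2, char 'e'): match length 0
  offset=3 (pos 1, char 'f'): match length 3
  offset=4 (pos 0, char 'f'): match length 1
Longest match has length 3 at offset 3.
next_char = character at position 4 + 3 = 7 -> 'a'

Best match: offset=3, length=3 (matching 'fee' starting at position 1)
LZ77 triple: (3, 3, 'a')


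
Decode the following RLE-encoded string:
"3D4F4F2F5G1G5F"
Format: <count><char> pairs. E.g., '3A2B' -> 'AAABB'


Expanding each <count><char> pair:
  3D -> 'DDD'
  4F -> 'FFFF'
  4F -> 'FFFF'
  2F -> 'FF'
  5G -> 'GGGGG'
  1G -> 'G'
  5F -> 'FFFFF'

Decoded = DDDFFFFFFFFFFGGGGGGFFFFF


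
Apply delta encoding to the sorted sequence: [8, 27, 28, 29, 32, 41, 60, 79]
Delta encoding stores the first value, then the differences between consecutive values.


First value: 8
Deltas:
  27 - 8 = 19
  28 - 27 = 1
  29 - 28 = 1
  32 - 29 = 3
  41 - 32 = 9
  60 - 41 = 19
  79 - 60 = 19


Delta encoded: [8, 19, 1, 1, 3, 9, 19, 19]


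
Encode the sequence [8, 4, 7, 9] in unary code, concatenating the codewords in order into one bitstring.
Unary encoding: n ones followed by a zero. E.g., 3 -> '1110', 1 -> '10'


Encode each number as n ones followed by a terminating 0:
  8 -> 111111110 (9 bits)
  4 -> 11110 (5 bits)
  7 -> 11111110 (8 bits)
  9 -> 1111111110 (10 bits)
Total length = 9 + 5 + 8 + 10 = 32 bits.

Unary([8, 4, 7, 9]) = 11111111011110111111101111111110 (32 bits)


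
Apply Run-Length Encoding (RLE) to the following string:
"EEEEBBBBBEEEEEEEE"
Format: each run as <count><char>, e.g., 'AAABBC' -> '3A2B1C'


Scanning runs left to right:
  i=0: run of 'E' x 4 -> '4E'
  i=4: run of 'B' x 5 -> '5B'
  i=9: run of 'E' x 8 -> '8E'

RLE = 4E5B8E


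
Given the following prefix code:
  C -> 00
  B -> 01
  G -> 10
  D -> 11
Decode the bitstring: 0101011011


Decoding step by step:
Bits 01 -> B
Bits 01 -> B
Bits 01 -> B
Bits 10 -> G
Bits 11 -> D


Decoded message: BBBGD


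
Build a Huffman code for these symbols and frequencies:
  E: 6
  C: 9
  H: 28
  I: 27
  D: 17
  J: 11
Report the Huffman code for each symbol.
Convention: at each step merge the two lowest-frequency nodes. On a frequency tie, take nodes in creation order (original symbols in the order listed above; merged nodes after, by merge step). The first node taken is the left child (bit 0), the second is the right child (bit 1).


Huffman tree construction:
Step 1: Merge E(6) + C(9) = 15
Step 2: Merge J(11) + (E+C)(15) = 26
Step 3: Merge D(17) + (J+(E+C))(26) = 43
Step 4: Merge I(27) + H(28) = 55
Step 5: Merge (D+(J+(E+C)))(43) + (I+H)(55) = 98
Read each symbol's code off the tree from the root (left child = 0, right child = 1).

Codes:
  E: 0110 (length 4)
  C: 0111 (length 4)
  H: 11 (length 2)
  I: 10 (length 2)
  D: 00 (length 2)
  J: 010 (length 3)
Average code length: 237/98 = 2.4184 bits/symbol


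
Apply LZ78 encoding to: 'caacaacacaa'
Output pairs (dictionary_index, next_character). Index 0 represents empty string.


LZ78 encoding steps:
Dictionary: {0: ''}
Step 1: w='' (idx 0), next='c' -> output (0, 'c'), add 'c' as idx 1
Step 2: w='' (idx 0), next='a' -> output (0, 'a'), add 'a' as idx 2
Step 3: w='a' (idx 2), next='c' -> output (2, 'c'), add 'ac' as idx 3
Step 4: w='a' (idx 2), next='a' -> output (2, 'a'), add 'aa' as idx 4
Step 5: w='c' (idx 1), next='a' -> output (1, 'a'), add 'ca' as idx 5
Step 6: w='ca' (idx 5), next='a' -> output (5, 'a'), add 'caa' as idx 6


Encoded: [(0, 'c'), (0, 'a'), (2, 'c'), (2, 'a'), (1, 'a'), (5, 'a')]


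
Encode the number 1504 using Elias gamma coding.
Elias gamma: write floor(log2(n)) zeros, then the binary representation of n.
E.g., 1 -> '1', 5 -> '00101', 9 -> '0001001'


num_bits = floor(log2(1504)) + 1 = 11
leading_zeros = num_bits - 1 = 10
binary(1504) = 10111100000

Elias gamma(1504) = '0000000000' + '10111100000' = 000000000010111100000 (21 bits)


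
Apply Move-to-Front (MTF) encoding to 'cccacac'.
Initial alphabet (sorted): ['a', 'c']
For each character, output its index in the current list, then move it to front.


MTF encoding:
'c': index 1 in ['a', 'c'] -> ['c', 'a']
'c': index 0 in ['c', 'a'] -> ['c', 'a']
'c': index 0 in ['c', 'a'] -> ['c', 'a']
'a': index 1 in ['c', 'a'] -> ['a', 'c']
'c': index 1 in ['a', 'c'] -> ['c', 'a']
'a': index 1 in ['c', 'a'] -> ['a', 'c']
'c': index 1 in ['a', 'c'] -> ['c', 'a']


Output: [1, 0, 0, 1, 1, 1, 1]


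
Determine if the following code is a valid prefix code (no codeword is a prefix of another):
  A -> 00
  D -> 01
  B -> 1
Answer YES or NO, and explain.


Checking each pair (does one codeword prefix another?):
  A='00' vs D='01': no prefix
  A='00' vs B='1': no prefix
  D='01' vs A='00': no prefix
  D='01' vs B='1': no prefix
  B='1' vs A='00': no prefix
  B='1' vs D='01': no prefix
No violation found over all pairs.

YES -- this is a valid prefix code. No codeword is a prefix of any other codeword.


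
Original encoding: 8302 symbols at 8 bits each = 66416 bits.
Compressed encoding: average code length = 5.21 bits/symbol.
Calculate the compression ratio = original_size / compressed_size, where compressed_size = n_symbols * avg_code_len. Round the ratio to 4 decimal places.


original_size = n_symbols * orig_bits = 8302 * 8 = 66416 bits
compressed_size = n_symbols * avg_code_len = 8302 * 5.21 = 43253.42 bits
ratio = original_size / compressed_size = 66416 / 43253.42 = 1.5355

Compression ratio = 1.5355


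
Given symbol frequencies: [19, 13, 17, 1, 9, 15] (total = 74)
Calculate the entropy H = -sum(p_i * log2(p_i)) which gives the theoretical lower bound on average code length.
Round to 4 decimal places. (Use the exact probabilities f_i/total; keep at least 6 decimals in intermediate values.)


Per-symbol terms -p_i * log2(p_i) with p_i = f_i/74:
  p = 19/74 = 0.256757: log2(p) = -1.961526, -p*log2(p) = 0.503635
  p = 13/74 = 0.175676: log2(p) = -2.509014, -p*log2(p) = 0.440773
  p = 17/74 = 0.229730: log2(p) = -2.121991, -p*log2(p) = 0.487484
  p = 1/74 = 0.013514: log2(p) = -6.209453, -p*log2(p) = 0.083912
  p = 9/74 = 0.121622: log2(p) = -3.039528, -p*log2(p) = 0.369672
  p = 15/74 = 0.202703: log2(p) = -2.302563, -p*log2(p) = 0.466736
H = 0.503635 + 0.440773 + 0.487484 + 0.083912 + 0.369672 + 0.466736 = 2.352212

H = 2.3522 bits/symbol


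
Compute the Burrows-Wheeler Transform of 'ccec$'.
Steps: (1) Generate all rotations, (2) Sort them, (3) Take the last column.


Rotations (sorted):
  0: $ccec -> last char: c
  1: c$cce -> last char: e
  2: ccec$ -> last char: $
  3: cec$c -> last char: c
  4: ec$cc -> last char: c


BWT = ce$cc


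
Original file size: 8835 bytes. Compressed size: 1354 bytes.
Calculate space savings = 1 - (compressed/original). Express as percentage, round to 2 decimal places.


ratio = compressed/original = 1354/8835 = 0.153254
savings = 1 - ratio = 1 - 0.153254 = 0.846746
as a percentage: 0.846746 * 100 = 84.67%

Space savings = 1 - 1354/8835 = 84.67%


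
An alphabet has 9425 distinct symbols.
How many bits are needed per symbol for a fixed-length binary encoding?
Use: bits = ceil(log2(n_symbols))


log2(9425) = 13.2023
Bracket: 2^13 = 8192 < 9425 <= 2^14 = 16384
So ceil(log2(9425)) = 14

bits = ceil(log2(9425)) = ceil(13.2023) = 14 bits


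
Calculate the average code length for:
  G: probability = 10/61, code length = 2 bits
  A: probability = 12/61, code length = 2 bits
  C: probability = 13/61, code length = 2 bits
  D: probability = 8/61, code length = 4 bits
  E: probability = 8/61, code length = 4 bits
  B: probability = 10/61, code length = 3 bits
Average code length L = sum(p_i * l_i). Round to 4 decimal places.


Weighted contributions p_i * l_i:
  G: (10/61) * 2 = 20/61
  A: (12/61) * 2 = 24/61
  C: (13/61) * 2 = 26/61
  D: (8/61) * 4 = 32/61
  E: (8/61) * 4 = 32/61
  B: (10/61) * 3 = 30/61
Sum = (20 + 24 + 26 + 32 + 32 + 30)/61 = 164/61

L = 164/61 = 2.6885 bits/symbol


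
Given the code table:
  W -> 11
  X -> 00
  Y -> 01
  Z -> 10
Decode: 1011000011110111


Decoding:
10 -> Z
11 -> W
00 -> X
00 -> X
11 -> W
11 -> W
01 -> Y
11 -> W


Result: ZWXXWWYW


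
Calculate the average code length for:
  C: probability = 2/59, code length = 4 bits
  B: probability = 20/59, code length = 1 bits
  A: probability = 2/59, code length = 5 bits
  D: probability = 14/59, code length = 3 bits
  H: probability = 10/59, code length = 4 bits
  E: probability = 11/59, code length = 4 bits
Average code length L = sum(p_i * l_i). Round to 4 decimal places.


Weighted contributions p_i * l_i:
  C: (2/59) * 4 = 8/59
  B: (20/59) * 1 = 20/59
  A: (2/59) * 5 = 10/59
  D: (14/59) * 3 = 42/59
  H: (10/59) * 4 = 40/59
  E: (11/59) * 4 = 44/59
Sum = (8 + 20 + 10 + 42 + 40 + 44)/59 = 164/59

L = 164/59 = 2.7797 bits/symbol


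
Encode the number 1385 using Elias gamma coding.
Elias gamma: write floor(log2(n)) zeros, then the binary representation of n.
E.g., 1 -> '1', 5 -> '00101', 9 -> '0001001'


num_bits = floor(log2(1385)) + 1 = 11
leading_zeros = num_bits - 1 = 10
binary(1385) = 10101101001

Elias gamma(1385) = '0000000000' + '10101101001' = 000000000010101101001 (21 bits)


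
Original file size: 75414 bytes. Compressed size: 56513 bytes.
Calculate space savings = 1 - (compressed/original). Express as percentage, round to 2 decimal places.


ratio = compressed/original = 56513/75414 = 0.74937
savings = 1 - ratio = 1 - 0.74937 = 0.25063
as a percentage: 0.25063 * 100 = 25.06%

Space savings = 1 - 56513/75414 = 25.06%


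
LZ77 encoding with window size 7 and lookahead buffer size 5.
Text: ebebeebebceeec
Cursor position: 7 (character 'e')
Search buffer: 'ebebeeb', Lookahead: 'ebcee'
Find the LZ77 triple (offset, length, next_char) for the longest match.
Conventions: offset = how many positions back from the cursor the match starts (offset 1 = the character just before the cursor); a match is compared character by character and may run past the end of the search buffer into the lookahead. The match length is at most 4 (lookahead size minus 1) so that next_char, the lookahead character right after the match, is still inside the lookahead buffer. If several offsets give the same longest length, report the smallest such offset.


Try each offset into the search buffer:
  offset=1 (pos 6, char 'b'): match length 0
  offset=2 (pos 5, char 'e'): match length 2
  offset=3 (pos 4, char 'e'): match length 1
  offset=4 (pos 3, char 'b'): match length 0
  offset=5 (pos 2, char 'e'): match length 2
  offset=6 (pos 1, char 'b'): match length 0
  offset=7 (pos 0, char 'e'): match length 2
Longest match has length 2, found at offsets 2, 5, 7; take the smallest, offset 2.
next_char = character at position 7 + 2 = 9 -> 'c'

Best match: offset=2, length=2 (matching 'eb' starting at position 5)
LZ77 triple: (2, 2, 'c')


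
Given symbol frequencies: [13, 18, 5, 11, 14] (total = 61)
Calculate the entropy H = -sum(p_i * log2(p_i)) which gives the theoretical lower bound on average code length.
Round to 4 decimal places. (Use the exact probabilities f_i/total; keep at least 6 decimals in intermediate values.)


Per-symbol terms -p_i * log2(p_i) with p_i = f_i/61:
  p = 13/61 = 0.213115: log2(p) = -2.230298, -p*log2(p) = 0.475309
  p = 18/61 = 0.295082: log2(p) = -1.760812, -p*log2(p) = 0.519584
  p = 5/61 = 0.081967: log2(p) = -3.608809, -p*log2(p) = 0.295804
  p = 11/61 = 0.180328: log2(p) = -2.471306, -p*log2(p) = 0.445645
  p = 14/61 = 0.229508: log2(p) = -2.123382, -p*log2(p) = 0.487334
H = 0.475309 + 0.519584 + 0.295804 + 0.445645 + 0.487334 = 2.223676

H = 2.2237 bits/symbol


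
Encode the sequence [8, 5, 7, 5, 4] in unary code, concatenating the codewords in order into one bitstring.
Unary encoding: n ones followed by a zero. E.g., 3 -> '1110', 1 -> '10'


Encode each number as n ones followed by a terminating 0:
  8 -> 111111110 (9 bits)
  5 -> 111110 (6 bits)
  7 -> 11111110 (8 bits)
  5 -> 111110 (6 bits)
  4 -> 11110 (5 bits)
Total length = 9 + 6 + 8 + 6 + 5 = 34 bits.

Unary([8, 5, 7, 5, 4]) = 1111111101111101111111011111011110 (34 bits)


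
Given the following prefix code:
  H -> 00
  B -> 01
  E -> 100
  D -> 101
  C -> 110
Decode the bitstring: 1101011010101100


Decoding step by step:
Bits 110 -> C
Bits 101 -> D
Bits 101 -> D
Bits 01 -> B
Bits 01 -> B
Bits 100 -> E


Decoded message: CDDBBE


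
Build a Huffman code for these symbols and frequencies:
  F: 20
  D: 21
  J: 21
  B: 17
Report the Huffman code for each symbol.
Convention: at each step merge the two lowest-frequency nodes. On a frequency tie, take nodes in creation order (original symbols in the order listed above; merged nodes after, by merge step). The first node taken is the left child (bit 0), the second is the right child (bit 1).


Huffman tree construction:
Step 1: Merge B(17) + F(20) = 37
Step 2: Merge D(21) + J(21) = 42
Step 3: Merge (B+F)(37) + (D+J)(42) = 79
Read each symbol's code off the tree from the root (left child = 0, right child = 1).

Codes:
  F: 01 (length 2)
  D: 10 (length 2)
  J: 11 (length 2)
  B: 00 (length 2)
Average code length: 158/79 = 2.0000 bits/symbol


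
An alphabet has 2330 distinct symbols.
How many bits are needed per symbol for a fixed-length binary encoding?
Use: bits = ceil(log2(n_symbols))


log2(2330) = 11.1861
Bracket: 2^11 = 2048 < 2330 <= 2^12 = 4096
So ceil(log2(2330)) = 12

bits = ceil(log2(2330)) = ceil(11.1861) = 12 bits


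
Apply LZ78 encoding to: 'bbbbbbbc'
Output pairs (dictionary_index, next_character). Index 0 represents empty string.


LZ78 encoding steps:
Dictionary: {0: ''}
Step 1: w='' (idx 0), next='b' -> output (0, 'b'), add 'b' as idx 1
Step 2: w='b' (idx 1), next='b' -> output (1, 'b'), add 'bb' as idx 2
Step 3: w='bb' (idx 2), next='b' -> output (2, 'b'), add 'bbb' as idx 3
Step 4: w='b' (idx 1), next='c' -> output (1, 'c'), add 'bc' as idx 4


Encoded: [(0, 'b'), (1, 'b'), (2, 'b'), (1, 'c')]


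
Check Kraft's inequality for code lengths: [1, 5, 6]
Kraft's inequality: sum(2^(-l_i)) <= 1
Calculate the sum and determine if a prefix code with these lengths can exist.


Sum = 2^(-1) + 2^(-5) + 2^(-6)
    = 0.5 + 0.03125 + 0.015625
    = 35/64 = 0.546875
Since 0.546875 <= 1, Kraft's inequality IS satisfied.
A prefix code with these lengths CAN exist.

Kraft sum = 0.546875. Satisfied.


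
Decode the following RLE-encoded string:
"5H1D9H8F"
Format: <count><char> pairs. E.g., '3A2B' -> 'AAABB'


Expanding each <count><char> pair:
  5H -> 'HHHHH'
  1D -> 'D'
  9H -> 'HHHHHHHHH'
  8F -> 'FFFFFFFF'

Decoded = HHHHHDHHHHHHHHHFFFFFFFF


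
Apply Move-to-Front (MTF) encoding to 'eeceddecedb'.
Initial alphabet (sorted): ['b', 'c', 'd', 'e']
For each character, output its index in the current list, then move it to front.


MTF encoding:
'e': index 3 in ['b', 'c', 'd', 'e'] -> ['e', 'b', 'c', 'd']
'e': index 0 in ['e', 'b', 'c', 'd'] -> ['e', 'b', 'c', 'd']
'c': index 2 in ['e', 'b', 'c', 'd'] -> ['c', 'e', 'b', 'd']
'e': index 1 in ['c', 'e', 'b', 'd'] -> ['e', 'c', 'b', 'd']
'd': index 3 in ['e', 'c', 'b', 'd'] -> ['d', 'e', 'c', 'b']
'd': index 0 in ['d', 'e', 'c', 'b'] -> ['d', 'e', 'c', 'b']
'e': index 1 in ['d', 'e', 'c', 'b'] -> ['e', 'd', 'c', 'b']
'c': index 2 in ['e', 'd', 'c', 'b'] -> ['c', 'e', 'd', 'b']
'e': index 1 in ['c', 'e', 'd', 'b'] -> ['e', 'c', 'd', 'b']
'd': index 2 in ['e', 'c', 'd', 'b'] -> ['d', 'e', 'c', 'b']
'b': index 3 in ['d', 'e', 'c', 'b'] -> ['b', 'd', 'e', 'c']


Output: [3, 0, 2, 1, 3, 0, 1, 2, 1, 2, 3]


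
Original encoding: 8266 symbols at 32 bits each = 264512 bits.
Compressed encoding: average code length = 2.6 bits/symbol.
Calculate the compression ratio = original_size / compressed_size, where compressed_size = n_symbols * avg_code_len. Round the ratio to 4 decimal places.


original_size = n_symbols * orig_bits = 8266 * 32 = 264512 bits
compressed_size = n_symbols * avg_code_len = 8266 * 2.6 = 21491.6 bits
ratio = original_size / compressed_size = 264512 / 21491.6 = 12.3077

Compression ratio = 12.3077


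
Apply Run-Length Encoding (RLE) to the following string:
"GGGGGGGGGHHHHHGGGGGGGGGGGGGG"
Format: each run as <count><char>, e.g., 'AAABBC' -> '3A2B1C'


Scanning runs left to right:
  i=0: run of 'G' x 9 -> '9G'
  i=9: run of 'H' x 5 -> '5H'
  i=14: run of 'G' x 14 -> '14G'

RLE = 9G5H14G


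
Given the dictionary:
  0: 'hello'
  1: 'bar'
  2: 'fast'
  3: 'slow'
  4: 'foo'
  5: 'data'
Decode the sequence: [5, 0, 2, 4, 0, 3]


Look up each index in the dictionary:
  5 -> 'data'
  0 -> 'hello'
  2 -> 'fast'
  4 -> 'foo'
  0 -> 'hello'
  3 -> 'slow'

Decoded: "data hello fast foo hello slow"


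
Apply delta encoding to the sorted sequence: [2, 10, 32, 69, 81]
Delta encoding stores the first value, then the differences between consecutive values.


First value: 2
Deltas:
  10 - 2 = 8
  32 - 10 = 22
  69 - 32 = 37
  81 - 69 = 12


Delta encoded: [2, 8, 22, 37, 12]


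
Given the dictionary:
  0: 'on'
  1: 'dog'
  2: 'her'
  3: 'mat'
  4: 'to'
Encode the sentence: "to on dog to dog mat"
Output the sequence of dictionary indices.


Look up each word in the dictionary:
  'to' -> 4
  'on' -> 0
  'dog' -> 1
  'to' -> 4
  'dog' -> 1
  'mat' -> 3

Encoded: [4, 0, 1, 4, 1, 3]


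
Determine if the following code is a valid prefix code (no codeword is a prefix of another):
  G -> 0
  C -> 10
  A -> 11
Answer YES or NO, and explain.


Checking each pair (does one codeword prefix another?):
  G='0' vs C='10': no prefix
  G='0' vs A='11': no prefix
  C='10' vs G='0': no prefix
  C='10' vs A='11': no prefix
  A='11' vs G='0': no prefix
  A='11' vs C='10': no prefix
No violation found over all pairs.

YES -- this is a valid prefix code. No codeword is a prefix of any other codeword.


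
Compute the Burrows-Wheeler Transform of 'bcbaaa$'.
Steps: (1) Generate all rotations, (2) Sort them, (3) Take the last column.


Rotations (sorted):
  0: $bcbaaa -> last char: a
  1: a$bcbaa -> last char: a
  2: aa$bcba -> last char: a
  3: aaa$bcb -> last char: b
  4: baaa$bc -> last char: c
  5: bcbaaa$ -> last char: $
  6: cbaaa$b -> last char: b


BWT = aaabc$b


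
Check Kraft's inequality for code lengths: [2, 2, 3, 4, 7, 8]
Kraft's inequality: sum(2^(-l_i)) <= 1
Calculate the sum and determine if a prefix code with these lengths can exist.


Sum = 2^(-2) + 2^(-2) + 2^(-3) + 2^(-4) + 2^(-7) + 2^(-8)
    = 0.25 + 0.25 + 0.125 + 0.0625 + 0.0078125 + 0.00390625
    = 179/256 = 0.69921875
Since 0.69921875 <= 1, Kraft's inequality IS satisfied.
A prefix code with these lengths CAN exist.

Kraft sum = 0.69921875. Satisfied.


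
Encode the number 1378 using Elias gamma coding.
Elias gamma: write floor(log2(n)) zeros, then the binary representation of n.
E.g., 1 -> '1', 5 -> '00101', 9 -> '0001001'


num_bits = floor(log2(1378)) + 1 = 11
leading_zeros = num_bits - 1 = 10
binary(1378) = 10101100010

Elias gamma(1378) = '0000000000' + '10101100010' = 000000000010101100010 (21 bits)


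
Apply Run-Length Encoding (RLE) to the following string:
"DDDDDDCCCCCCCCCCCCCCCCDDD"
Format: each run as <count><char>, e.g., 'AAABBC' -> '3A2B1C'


Scanning runs left to right:
  i=0: run of 'D' x 6 -> '6D'
  i=6: run of 'C' x 16 -> '16C'
  i=22: run of 'D' x 3 -> '3D'

RLE = 6D16C3D


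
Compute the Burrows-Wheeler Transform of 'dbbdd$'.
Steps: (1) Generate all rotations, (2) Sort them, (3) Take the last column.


Rotations (sorted):
  0: $dbbdd -> last char: d
  1: bbdd$d -> last char: d
  2: bdd$db -> last char: b
  3: d$dbbd -> last char: d
  4: dbbdd$ -> last char: $
  5: dd$dbb -> last char: b


BWT = ddbd$b


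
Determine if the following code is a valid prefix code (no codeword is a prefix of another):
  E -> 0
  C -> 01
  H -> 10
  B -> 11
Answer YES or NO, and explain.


Checking each pair (does one codeword prefix another?):
  E='0' vs C='01': prefix -- VIOLATION

NO -- this is NOT a valid prefix code. E (0) is a prefix of C (01).


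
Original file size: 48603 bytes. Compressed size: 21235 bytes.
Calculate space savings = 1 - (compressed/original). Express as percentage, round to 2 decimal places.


ratio = compressed/original = 21235/48603 = 0.436907
savings = 1 - ratio = 1 - 0.436907 = 0.563093
as a percentage: 0.563093 * 100 = 56.31%

Space savings = 1 - 21235/48603 = 56.31%


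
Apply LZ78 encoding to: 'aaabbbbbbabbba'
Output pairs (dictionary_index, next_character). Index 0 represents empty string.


LZ78 encoding steps:
Dictionary: {0: ''}
Step 1: w='' (idx 0), next='a' -> output (0, 'a'), add 'a' as idx 1
Step 2: w='a' (idx 1), next='a' -> output (1, 'a'), add 'aa' as idx 2
Step 3: w='' (idx 0), next='b' -> output (0, 'b'), add 'b' as idx 3
Step 4: w='b' (idx 3), next='b' -> output (3, 'b'), add 'bb' as idx 4
Step 5: w='bb' (idx 4), next='b' -> output (4, 'b'), add 'bbb' as idx 5
Step 6: w='a' (idx 1), next='b' -> output (1, 'b'), add 'ab' as idx 6
Step 7: w='bb' (idx 4), next='a' -> output (4, 'a'), add 'bba' as idx 7


Encoded: [(0, 'a'), (1, 'a'), (0, 'b'), (3, 'b'), (4, 'b'), (1, 'b'), (4, 'a')]


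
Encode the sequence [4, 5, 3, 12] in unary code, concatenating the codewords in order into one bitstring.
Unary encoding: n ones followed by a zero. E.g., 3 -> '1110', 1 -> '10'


Encode each number as n ones followed by a terminating 0:
  4 -> 11110 (5 bits)
  5 -> 111110 (6 bits)
  3 -> 1110 (4 bits)
  12 -> 1111111111110 (13 bits)
Total length = 5 + 6 + 4 + 13 = 28 bits.

Unary([4, 5, 3, 12]) = 1111011111011101111111111110 (28 bits)


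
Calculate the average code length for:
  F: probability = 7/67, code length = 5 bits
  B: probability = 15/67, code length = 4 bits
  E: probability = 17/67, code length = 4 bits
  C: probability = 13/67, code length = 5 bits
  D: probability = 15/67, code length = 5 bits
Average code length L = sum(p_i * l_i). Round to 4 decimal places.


Weighted contributions p_i * l_i:
  F: (7/67) * 5 = 35/67
  B: (15/67) * 4 = 60/67
  E: (17/67) * 4 = 68/67
  C: (13/67) * 5 = 65/67
  D: (15/67) * 5 = 75/67
Sum = (35 + 60 + 68 + 65 + 75)/67 = 303/67

L = 303/67 = 4.5224 bits/symbol


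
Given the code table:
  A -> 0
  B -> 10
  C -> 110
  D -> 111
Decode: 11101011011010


Decoding:
111 -> D
0 -> A
10 -> B
110 -> C
110 -> C
10 -> B


Result: DABCCB


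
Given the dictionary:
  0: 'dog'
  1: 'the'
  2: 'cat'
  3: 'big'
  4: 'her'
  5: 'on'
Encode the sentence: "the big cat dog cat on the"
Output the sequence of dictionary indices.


Look up each word in the dictionary:
  'the' -> 1
  'big' -> 3
  'cat' -> 2
  'dog' -> 0
  'cat' -> 2
  'on' -> 5
  'the' -> 1

Encoded: [1, 3, 2, 0, 2, 5, 1]


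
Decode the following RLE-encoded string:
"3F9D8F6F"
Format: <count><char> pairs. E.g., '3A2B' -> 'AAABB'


Expanding each <count><char> pair:
  3F -> 'FFF'
  9D -> 'DDDDDDDDD'
  8F -> 'FFFFFFFF'
  6F -> 'FFFFFF'

Decoded = FFFDDDDDDDDDFFFFFFFFFFFFFF


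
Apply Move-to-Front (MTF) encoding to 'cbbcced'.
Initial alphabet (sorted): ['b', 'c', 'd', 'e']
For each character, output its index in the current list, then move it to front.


MTF encoding:
'c': index 1 in ['b', 'c', 'd', 'e'] -> ['c', 'b', 'd', 'e']
'b': index 1 in ['c', 'b', 'd', 'e'] -> ['b', 'c', 'd', 'e']
'b': index 0 in ['b', 'c', 'd', 'e'] -> ['b', 'c', 'd', 'e']
'c': index 1 in ['b', 'c', 'd', 'e'] -> ['c', 'b', 'd', 'e']
'c': index 0 in ['c', 'b', 'd', 'e'] -> ['c', 'b', 'd', 'e']
'e': index 3 in ['c', 'b', 'd', 'e'] -> ['e', 'c', 'b', 'd']
'd': index 3 in ['e', 'c', 'b', 'd'] -> ['d', 'e', 'c', 'b']


Output: [1, 1, 0, 1, 0, 3, 3]


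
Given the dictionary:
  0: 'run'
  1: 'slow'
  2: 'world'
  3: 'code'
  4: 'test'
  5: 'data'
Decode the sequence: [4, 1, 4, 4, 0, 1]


Look up each index in the dictionary:
  4 -> 'test'
  1 -> 'slow'
  4 -> 'test'
  4 -> 'test'
  0 -> 'run'
  1 -> 'slow'

Decoded: "test slow test test run slow"


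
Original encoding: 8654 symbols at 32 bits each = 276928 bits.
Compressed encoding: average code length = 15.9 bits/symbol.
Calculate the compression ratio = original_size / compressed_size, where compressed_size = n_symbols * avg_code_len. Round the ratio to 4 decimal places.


original_size = n_symbols * orig_bits = 8654 * 32 = 276928 bits
compressed_size = n_symbols * avg_code_len = 8654 * 15.9 = 137598.6 bits
ratio = original_size / compressed_size = 276928 / 137598.6 = 2.0126

Compression ratio = 2.0126


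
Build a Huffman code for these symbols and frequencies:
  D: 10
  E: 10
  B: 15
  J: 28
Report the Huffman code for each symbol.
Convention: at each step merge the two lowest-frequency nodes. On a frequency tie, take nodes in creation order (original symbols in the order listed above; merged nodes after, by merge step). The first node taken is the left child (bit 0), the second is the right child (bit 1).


Huffman tree construction:
Step 1: Merge D(10) + E(10) = 20
Step 2: Merge B(15) + (D+E)(20) = 35
Step 3: Merge J(28) + (B+(D+E))(35) = 63
Read each symbol's code off the tree from the root (left child = 0, right child = 1).

Codes:
  D: 110 (length 3)
  E: 111 (length 3)
  B: 10 (length 2)
  J: 0 (length 1)
Average code length: 118/63 = 1.8730 bits/symbol


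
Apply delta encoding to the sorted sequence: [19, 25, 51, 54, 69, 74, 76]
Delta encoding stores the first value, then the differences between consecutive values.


First value: 19
Deltas:
  25 - 19 = 6
  51 - 25 = 26
  54 - 51 = 3
  69 - 54 = 15
  74 - 69 = 5
  76 - 74 = 2


Delta encoded: [19, 6, 26, 3, 15, 5, 2]


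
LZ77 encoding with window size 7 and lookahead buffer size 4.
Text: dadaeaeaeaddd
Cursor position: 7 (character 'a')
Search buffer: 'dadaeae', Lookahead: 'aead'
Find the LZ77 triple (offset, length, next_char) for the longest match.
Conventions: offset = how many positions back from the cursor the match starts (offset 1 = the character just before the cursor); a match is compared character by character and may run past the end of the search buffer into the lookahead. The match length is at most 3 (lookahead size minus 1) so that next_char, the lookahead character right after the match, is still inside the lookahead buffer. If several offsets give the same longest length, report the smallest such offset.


Try each offset into the search buffer:
  offset=1 (pos 6, char 'e'): match length 0
  offset=2 (pos 5, char 'a'): match length 3
  offset=3 (pos 4, char 'e'): match length 0
  offset=4 (pos 3, char 'a'): match length 3
  offset=5 (pos 2, char 'd'): match length 0
  offset=6 (pos 1, char 'a'): match length 1
  offset=7 (pos 0, char 'd'): match length 0
Longest match has length 3, found at offsets 2, 4; take the smallest, offset 2.
next_char = character at position 7 + 3 = 10 -> 'd'

Best match: offset=2, length=3 (matching 'aea' starting at position 5)
LZ77 triple: (2, 3, 'd')


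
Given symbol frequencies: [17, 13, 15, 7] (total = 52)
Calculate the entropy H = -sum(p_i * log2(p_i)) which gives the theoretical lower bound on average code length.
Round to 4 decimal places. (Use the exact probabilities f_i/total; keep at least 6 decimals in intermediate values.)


Per-symbol terms -p_i * log2(p_i) with p_i = f_i/52:
  p = 17/52 = 0.326923: log2(p) = -1.612977, -p*log2(p) = 0.527319
  p = 13/52 = 0.250000: log2(p) = -2.000000, -p*log2(p) = 0.500000
  p = 15/52 = 0.288462: log2(p) = -1.793549, -p*log2(p) = 0.517370
  p = 7/52 = 0.134615: log2(p) = -2.893085, -p*log2(p) = 0.389454
H = 0.527319 + 0.500000 + 0.517370 + 0.389454 = 1.934143

H = 1.9341 bits/symbol


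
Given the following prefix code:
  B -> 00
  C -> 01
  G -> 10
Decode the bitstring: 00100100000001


Decoding step by step:
Bits 00 -> B
Bits 10 -> G
Bits 01 -> C
Bits 00 -> B
Bits 00 -> B
Bits 00 -> B
Bits 01 -> C


Decoded message: BGCBBBC
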